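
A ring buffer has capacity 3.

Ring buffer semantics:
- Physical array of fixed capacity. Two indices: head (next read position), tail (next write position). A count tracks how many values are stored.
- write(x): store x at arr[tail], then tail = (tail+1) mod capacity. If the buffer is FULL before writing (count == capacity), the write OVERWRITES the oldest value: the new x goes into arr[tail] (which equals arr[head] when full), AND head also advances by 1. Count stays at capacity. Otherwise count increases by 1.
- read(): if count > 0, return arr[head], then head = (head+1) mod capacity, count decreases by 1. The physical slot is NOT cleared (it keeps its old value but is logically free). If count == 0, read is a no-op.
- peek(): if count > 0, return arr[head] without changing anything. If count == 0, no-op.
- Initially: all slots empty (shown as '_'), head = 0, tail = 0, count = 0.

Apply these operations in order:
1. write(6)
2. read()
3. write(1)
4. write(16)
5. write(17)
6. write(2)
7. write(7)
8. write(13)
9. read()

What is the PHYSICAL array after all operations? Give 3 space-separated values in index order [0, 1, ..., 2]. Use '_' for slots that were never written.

Answer: 13 2 7

Derivation:
After op 1 (write(6)): arr=[6 _ _] head=0 tail=1 count=1
After op 2 (read()): arr=[6 _ _] head=1 tail=1 count=0
After op 3 (write(1)): arr=[6 1 _] head=1 tail=2 count=1
After op 4 (write(16)): arr=[6 1 16] head=1 tail=0 count=2
After op 5 (write(17)): arr=[17 1 16] head=1 tail=1 count=3
After op 6 (write(2)): arr=[17 2 16] head=2 tail=2 count=3
After op 7 (write(7)): arr=[17 2 7] head=0 tail=0 count=3
After op 8 (write(13)): arr=[13 2 7] head=1 tail=1 count=3
After op 9 (read()): arr=[13 2 7] head=2 tail=1 count=2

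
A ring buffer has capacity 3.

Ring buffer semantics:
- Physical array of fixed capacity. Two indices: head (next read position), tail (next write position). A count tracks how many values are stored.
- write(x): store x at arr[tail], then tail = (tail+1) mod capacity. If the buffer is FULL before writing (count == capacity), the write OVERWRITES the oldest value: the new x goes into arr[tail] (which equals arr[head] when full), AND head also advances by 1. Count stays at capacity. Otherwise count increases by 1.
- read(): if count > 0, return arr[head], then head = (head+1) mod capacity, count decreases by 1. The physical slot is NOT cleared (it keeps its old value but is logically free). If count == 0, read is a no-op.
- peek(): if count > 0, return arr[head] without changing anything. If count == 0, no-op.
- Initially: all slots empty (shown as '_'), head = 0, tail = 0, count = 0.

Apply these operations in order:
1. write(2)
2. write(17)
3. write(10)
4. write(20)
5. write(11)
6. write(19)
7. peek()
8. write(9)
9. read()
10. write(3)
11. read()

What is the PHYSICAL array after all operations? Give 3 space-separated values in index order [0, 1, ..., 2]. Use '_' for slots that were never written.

Answer: 9 3 19

Derivation:
After op 1 (write(2)): arr=[2 _ _] head=0 tail=1 count=1
After op 2 (write(17)): arr=[2 17 _] head=0 tail=2 count=2
After op 3 (write(10)): arr=[2 17 10] head=0 tail=0 count=3
After op 4 (write(20)): arr=[20 17 10] head=1 tail=1 count=3
After op 5 (write(11)): arr=[20 11 10] head=2 tail=2 count=3
After op 6 (write(19)): arr=[20 11 19] head=0 tail=0 count=3
After op 7 (peek()): arr=[20 11 19] head=0 tail=0 count=3
After op 8 (write(9)): arr=[9 11 19] head=1 tail=1 count=3
After op 9 (read()): arr=[9 11 19] head=2 tail=1 count=2
After op 10 (write(3)): arr=[9 3 19] head=2 tail=2 count=3
After op 11 (read()): arr=[9 3 19] head=0 tail=2 count=2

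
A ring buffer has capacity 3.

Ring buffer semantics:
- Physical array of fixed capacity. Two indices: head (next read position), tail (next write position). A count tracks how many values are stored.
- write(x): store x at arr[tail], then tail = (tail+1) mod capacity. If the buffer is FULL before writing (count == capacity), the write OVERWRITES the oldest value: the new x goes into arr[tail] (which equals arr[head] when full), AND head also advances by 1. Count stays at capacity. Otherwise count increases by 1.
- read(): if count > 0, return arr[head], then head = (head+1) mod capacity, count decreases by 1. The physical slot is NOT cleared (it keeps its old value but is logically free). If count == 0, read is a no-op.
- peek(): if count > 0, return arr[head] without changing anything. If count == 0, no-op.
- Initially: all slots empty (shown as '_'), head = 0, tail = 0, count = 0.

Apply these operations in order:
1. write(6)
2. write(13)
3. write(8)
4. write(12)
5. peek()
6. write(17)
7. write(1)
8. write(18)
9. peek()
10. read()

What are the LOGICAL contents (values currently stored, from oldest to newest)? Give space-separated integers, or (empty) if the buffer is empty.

After op 1 (write(6)): arr=[6 _ _] head=0 tail=1 count=1
After op 2 (write(13)): arr=[6 13 _] head=0 tail=2 count=2
After op 3 (write(8)): arr=[6 13 8] head=0 tail=0 count=3
After op 4 (write(12)): arr=[12 13 8] head=1 tail=1 count=3
After op 5 (peek()): arr=[12 13 8] head=1 tail=1 count=3
After op 6 (write(17)): arr=[12 17 8] head=2 tail=2 count=3
After op 7 (write(1)): arr=[12 17 1] head=0 tail=0 count=3
After op 8 (write(18)): arr=[18 17 1] head=1 tail=1 count=3
After op 9 (peek()): arr=[18 17 1] head=1 tail=1 count=3
After op 10 (read()): arr=[18 17 1] head=2 tail=1 count=2

Answer: 1 18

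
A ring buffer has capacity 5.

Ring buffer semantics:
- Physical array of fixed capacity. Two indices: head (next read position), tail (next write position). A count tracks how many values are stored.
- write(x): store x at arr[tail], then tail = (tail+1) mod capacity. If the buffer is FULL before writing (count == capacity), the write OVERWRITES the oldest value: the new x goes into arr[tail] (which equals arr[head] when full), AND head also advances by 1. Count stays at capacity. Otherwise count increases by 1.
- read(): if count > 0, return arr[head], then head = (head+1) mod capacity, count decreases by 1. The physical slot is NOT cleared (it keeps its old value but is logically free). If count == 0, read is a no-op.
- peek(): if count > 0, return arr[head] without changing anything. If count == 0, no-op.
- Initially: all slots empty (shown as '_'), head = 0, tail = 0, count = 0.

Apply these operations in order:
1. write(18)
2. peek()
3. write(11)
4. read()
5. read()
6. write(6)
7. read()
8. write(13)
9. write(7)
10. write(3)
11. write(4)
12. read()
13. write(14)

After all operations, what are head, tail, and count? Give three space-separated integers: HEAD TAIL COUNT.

Answer: 4 3 4

Derivation:
After op 1 (write(18)): arr=[18 _ _ _ _] head=0 tail=1 count=1
After op 2 (peek()): arr=[18 _ _ _ _] head=0 tail=1 count=1
After op 3 (write(11)): arr=[18 11 _ _ _] head=0 tail=2 count=2
After op 4 (read()): arr=[18 11 _ _ _] head=1 tail=2 count=1
After op 5 (read()): arr=[18 11 _ _ _] head=2 tail=2 count=0
After op 6 (write(6)): arr=[18 11 6 _ _] head=2 tail=3 count=1
After op 7 (read()): arr=[18 11 6 _ _] head=3 tail=3 count=0
After op 8 (write(13)): arr=[18 11 6 13 _] head=3 tail=4 count=1
After op 9 (write(7)): arr=[18 11 6 13 7] head=3 tail=0 count=2
After op 10 (write(3)): arr=[3 11 6 13 7] head=3 tail=1 count=3
After op 11 (write(4)): arr=[3 4 6 13 7] head=3 tail=2 count=4
After op 12 (read()): arr=[3 4 6 13 7] head=4 tail=2 count=3
After op 13 (write(14)): arr=[3 4 14 13 7] head=4 tail=3 count=4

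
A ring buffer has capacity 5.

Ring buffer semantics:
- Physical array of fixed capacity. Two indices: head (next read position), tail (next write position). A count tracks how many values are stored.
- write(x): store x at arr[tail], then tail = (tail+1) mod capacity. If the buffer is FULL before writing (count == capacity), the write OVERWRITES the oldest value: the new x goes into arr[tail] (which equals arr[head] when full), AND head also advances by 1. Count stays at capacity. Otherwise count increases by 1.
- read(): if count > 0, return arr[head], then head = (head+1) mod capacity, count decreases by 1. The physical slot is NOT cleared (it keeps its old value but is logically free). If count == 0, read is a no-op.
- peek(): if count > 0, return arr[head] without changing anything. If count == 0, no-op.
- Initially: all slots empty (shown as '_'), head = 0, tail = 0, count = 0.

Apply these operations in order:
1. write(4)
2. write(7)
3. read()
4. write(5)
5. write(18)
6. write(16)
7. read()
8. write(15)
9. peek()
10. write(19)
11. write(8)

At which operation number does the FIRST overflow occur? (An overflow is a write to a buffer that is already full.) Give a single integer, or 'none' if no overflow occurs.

After op 1 (write(4)): arr=[4 _ _ _ _] head=0 tail=1 count=1
After op 2 (write(7)): arr=[4 7 _ _ _] head=0 tail=2 count=2
After op 3 (read()): arr=[4 7 _ _ _] head=1 tail=2 count=1
After op 4 (write(5)): arr=[4 7 5 _ _] head=1 tail=3 count=2
After op 5 (write(18)): arr=[4 7 5 18 _] head=1 tail=4 count=3
After op 6 (write(16)): arr=[4 7 5 18 16] head=1 tail=0 count=4
After op 7 (read()): arr=[4 7 5 18 16] head=2 tail=0 count=3
After op 8 (write(15)): arr=[15 7 5 18 16] head=2 tail=1 count=4
After op 9 (peek()): arr=[15 7 5 18 16] head=2 tail=1 count=4
After op 10 (write(19)): arr=[15 19 5 18 16] head=2 tail=2 count=5
After op 11 (write(8)): arr=[15 19 8 18 16] head=3 tail=3 count=5

Answer: 11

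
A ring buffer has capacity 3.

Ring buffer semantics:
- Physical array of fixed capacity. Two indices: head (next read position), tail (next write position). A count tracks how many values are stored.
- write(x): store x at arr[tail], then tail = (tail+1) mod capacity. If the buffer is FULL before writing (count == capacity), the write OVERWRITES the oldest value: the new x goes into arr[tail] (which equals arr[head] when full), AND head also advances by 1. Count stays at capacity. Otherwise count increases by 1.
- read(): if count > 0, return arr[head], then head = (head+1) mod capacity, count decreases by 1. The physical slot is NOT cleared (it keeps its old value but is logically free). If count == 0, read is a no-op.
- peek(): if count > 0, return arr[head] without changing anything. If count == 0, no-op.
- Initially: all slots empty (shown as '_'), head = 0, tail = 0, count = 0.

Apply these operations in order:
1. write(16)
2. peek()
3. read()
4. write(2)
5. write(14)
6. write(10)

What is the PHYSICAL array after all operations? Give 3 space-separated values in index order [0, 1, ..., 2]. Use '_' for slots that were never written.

After op 1 (write(16)): arr=[16 _ _] head=0 tail=1 count=1
After op 2 (peek()): arr=[16 _ _] head=0 tail=1 count=1
After op 3 (read()): arr=[16 _ _] head=1 tail=1 count=0
After op 4 (write(2)): arr=[16 2 _] head=1 tail=2 count=1
After op 5 (write(14)): arr=[16 2 14] head=1 tail=0 count=2
After op 6 (write(10)): arr=[10 2 14] head=1 tail=1 count=3

Answer: 10 2 14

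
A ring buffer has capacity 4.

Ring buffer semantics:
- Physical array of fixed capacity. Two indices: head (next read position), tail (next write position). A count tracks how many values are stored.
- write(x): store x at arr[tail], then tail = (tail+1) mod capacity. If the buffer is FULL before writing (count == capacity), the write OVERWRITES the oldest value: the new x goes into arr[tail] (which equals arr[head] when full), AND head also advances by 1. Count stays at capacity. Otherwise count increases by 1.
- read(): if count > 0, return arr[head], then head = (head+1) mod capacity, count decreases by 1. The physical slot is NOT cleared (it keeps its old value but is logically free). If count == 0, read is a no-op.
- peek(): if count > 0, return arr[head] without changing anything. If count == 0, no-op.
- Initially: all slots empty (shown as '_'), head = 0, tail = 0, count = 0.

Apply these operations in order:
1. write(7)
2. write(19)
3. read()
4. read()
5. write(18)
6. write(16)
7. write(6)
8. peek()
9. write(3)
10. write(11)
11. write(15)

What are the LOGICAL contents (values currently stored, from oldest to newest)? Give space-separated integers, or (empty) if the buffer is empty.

Answer: 6 3 11 15

Derivation:
After op 1 (write(7)): arr=[7 _ _ _] head=0 tail=1 count=1
After op 2 (write(19)): arr=[7 19 _ _] head=0 tail=2 count=2
After op 3 (read()): arr=[7 19 _ _] head=1 tail=2 count=1
After op 4 (read()): arr=[7 19 _ _] head=2 tail=2 count=0
After op 5 (write(18)): arr=[7 19 18 _] head=2 tail=3 count=1
After op 6 (write(16)): arr=[7 19 18 16] head=2 tail=0 count=2
After op 7 (write(6)): arr=[6 19 18 16] head=2 tail=1 count=3
After op 8 (peek()): arr=[6 19 18 16] head=2 tail=1 count=3
After op 9 (write(3)): arr=[6 3 18 16] head=2 tail=2 count=4
After op 10 (write(11)): arr=[6 3 11 16] head=3 tail=3 count=4
After op 11 (write(15)): arr=[6 3 11 15] head=0 tail=0 count=4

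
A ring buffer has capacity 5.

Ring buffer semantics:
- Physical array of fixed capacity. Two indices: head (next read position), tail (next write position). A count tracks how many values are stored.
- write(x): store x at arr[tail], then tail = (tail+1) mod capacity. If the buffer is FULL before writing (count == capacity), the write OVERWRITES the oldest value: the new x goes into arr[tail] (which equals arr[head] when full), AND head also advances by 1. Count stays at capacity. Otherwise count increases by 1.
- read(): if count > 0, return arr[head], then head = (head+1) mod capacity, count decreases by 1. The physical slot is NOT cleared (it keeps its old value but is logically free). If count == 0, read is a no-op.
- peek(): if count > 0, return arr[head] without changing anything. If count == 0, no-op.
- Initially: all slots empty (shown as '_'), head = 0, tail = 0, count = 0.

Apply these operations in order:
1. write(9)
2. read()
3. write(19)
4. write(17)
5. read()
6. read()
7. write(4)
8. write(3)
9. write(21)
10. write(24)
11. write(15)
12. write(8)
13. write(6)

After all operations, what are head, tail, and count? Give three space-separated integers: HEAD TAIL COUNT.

Answer: 0 0 5

Derivation:
After op 1 (write(9)): arr=[9 _ _ _ _] head=0 tail=1 count=1
After op 2 (read()): arr=[9 _ _ _ _] head=1 tail=1 count=0
After op 3 (write(19)): arr=[9 19 _ _ _] head=1 tail=2 count=1
After op 4 (write(17)): arr=[9 19 17 _ _] head=1 tail=3 count=2
After op 5 (read()): arr=[9 19 17 _ _] head=2 tail=3 count=1
After op 6 (read()): arr=[9 19 17 _ _] head=3 tail=3 count=0
After op 7 (write(4)): arr=[9 19 17 4 _] head=3 tail=4 count=1
After op 8 (write(3)): arr=[9 19 17 4 3] head=3 tail=0 count=2
After op 9 (write(21)): arr=[21 19 17 4 3] head=3 tail=1 count=3
After op 10 (write(24)): arr=[21 24 17 4 3] head=3 tail=2 count=4
After op 11 (write(15)): arr=[21 24 15 4 3] head=3 tail=3 count=5
After op 12 (write(8)): arr=[21 24 15 8 3] head=4 tail=4 count=5
After op 13 (write(6)): arr=[21 24 15 8 6] head=0 tail=0 count=5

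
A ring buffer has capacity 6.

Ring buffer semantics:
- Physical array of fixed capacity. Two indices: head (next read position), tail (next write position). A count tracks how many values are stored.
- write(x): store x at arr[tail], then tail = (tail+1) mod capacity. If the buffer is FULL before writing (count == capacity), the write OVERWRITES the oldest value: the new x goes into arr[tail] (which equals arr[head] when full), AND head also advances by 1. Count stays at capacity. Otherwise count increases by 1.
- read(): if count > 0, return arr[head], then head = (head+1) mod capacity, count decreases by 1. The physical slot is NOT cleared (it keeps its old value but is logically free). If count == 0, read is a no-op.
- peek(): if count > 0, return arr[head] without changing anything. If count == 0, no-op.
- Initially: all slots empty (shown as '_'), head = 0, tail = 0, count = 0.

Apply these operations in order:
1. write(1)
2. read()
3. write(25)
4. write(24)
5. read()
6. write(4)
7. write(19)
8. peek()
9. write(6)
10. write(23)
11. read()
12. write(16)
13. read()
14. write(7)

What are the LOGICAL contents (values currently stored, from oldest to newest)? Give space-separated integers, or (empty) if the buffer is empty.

After op 1 (write(1)): arr=[1 _ _ _ _ _] head=0 tail=1 count=1
After op 2 (read()): arr=[1 _ _ _ _ _] head=1 tail=1 count=0
After op 3 (write(25)): arr=[1 25 _ _ _ _] head=1 tail=2 count=1
After op 4 (write(24)): arr=[1 25 24 _ _ _] head=1 tail=3 count=2
After op 5 (read()): arr=[1 25 24 _ _ _] head=2 tail=3 count=1
After op 6 (write(4)): arr=[1 25 24 4 _ _] head=2 tail=4 count=2
After op 7 (write(19)): arr=[1 25 24 4 19 _] head=2 tail=5 count=3
After op 8 (peek()): arr=[1 25 24 4 19 _] head=2 tail=5 count=3
After op 9 (write(6)): arr=[1 25 24 4 19 6] head=2 tail=0 count=4
After op 10 (write(23)): arr=[23 25 24 4 19 6] head=2 tail=1 count=5
After op 11 (read()): arr=[23 25 24 4 19 6] head=3 tail=1 count=4
After op 12 (write(16)): arr=[23 16 24 4 19 6] head=3 tail=2 count=5
After op 13 (read()): arr=[23 16 24 4 19 6] head=4 tail=2 count=4
After op 14 (write(7)): arr=[23 16 7 4 19 6] head=4 tail=3 count=5

Answer: 19 6 23 16 7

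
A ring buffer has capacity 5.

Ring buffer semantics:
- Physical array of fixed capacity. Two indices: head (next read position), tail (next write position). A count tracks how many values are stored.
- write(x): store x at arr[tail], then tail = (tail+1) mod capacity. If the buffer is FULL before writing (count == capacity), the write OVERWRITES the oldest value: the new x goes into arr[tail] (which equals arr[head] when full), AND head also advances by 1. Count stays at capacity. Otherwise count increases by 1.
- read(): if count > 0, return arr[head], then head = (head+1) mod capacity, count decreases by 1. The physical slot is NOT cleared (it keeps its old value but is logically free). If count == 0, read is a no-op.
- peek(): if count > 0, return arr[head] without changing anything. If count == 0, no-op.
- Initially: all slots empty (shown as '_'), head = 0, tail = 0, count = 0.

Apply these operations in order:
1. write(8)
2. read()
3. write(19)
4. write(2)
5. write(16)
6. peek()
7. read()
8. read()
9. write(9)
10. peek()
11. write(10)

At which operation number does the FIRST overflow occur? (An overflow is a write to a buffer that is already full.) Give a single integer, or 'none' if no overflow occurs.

Answer: none

Derivation:
After op 1 (write(8)): arr=[8 _ _ _ _] head=0 tail=1 count=1
After op 2 (read()): arr=[8 _ _ _ _] head=1 tail=1 count=0
After op 3 (write(19)): arr=[8 19 _ _ _] head=1 tail=2 count=1
After op 4 (write(2)): arr=[8 19 2 _ _] head=1 tail=3 count=2
After op 5 (write(16)): arr=[8 19 2 16 _] head=1 tail=4 count=3
After op 6 (peek()): arr=[8 19 2 16 _] head=1 tail=4 count=3
After op 7 (read()): arr=[8 19 2 16 _] head=2 tail=4 count=2
After op 8 (read()): arr=[8 19 2 16 _] head=3 tail=4 count=1
After op 9 (write(9)): arr=[8 19 2 16 9] head=3 tail=0 count=2
After op 10 (peek()): arr=[8 19 2 16 9] head=3 tail=0 count=2
After op 11 (write(10)): arr=[10 19 2 16 9] head=3 tail=1 count=3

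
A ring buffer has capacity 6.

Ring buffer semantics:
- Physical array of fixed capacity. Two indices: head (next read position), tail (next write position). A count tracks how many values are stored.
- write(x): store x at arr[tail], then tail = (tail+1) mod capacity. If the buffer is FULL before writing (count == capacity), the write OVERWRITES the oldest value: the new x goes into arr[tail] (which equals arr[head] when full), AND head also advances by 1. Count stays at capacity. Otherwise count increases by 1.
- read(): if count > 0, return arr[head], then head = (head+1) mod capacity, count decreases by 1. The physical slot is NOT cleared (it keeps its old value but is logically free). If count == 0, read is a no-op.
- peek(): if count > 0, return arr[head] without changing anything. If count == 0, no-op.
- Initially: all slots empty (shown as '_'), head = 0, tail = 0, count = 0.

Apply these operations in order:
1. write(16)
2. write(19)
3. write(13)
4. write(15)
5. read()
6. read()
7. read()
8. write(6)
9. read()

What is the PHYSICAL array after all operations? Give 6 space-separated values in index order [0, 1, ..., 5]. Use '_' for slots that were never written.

Answer: 16 19 13 15 6 _

Derivation:
After op 1 (write(16)): arr=[16 _ _ _ _ _] head=0 tail=1 count=1
After op 2 (write(19)): arr=[16 19 _ _ _ _] head=0 tail=2 count=2
After op 3 (write(13)): arr=[16 19 13 _ _ _] head=0 tail=3 count=3
After op 4 (write(15)): arr=[16 19 13 15 _ _] head=0 tail=4 count=4
After op 5 (read()): arr=[16 19 13 15 _ _] head=1 tail=4 count=3
After op 6 (read()): arr=[16 19 13 15 _ _] head=2 tail=4 count=2
After op 7 (read()): arr=[16 19 13 15 _ _] head=3 tail=4 count=1
After op 8 (write(6)): arr=[16 19 13 15 6 _] head=3 tail=5 count=2
After op 9 (read()): arr=[16 19 13 15 6 _] head=4 tail=5 count=1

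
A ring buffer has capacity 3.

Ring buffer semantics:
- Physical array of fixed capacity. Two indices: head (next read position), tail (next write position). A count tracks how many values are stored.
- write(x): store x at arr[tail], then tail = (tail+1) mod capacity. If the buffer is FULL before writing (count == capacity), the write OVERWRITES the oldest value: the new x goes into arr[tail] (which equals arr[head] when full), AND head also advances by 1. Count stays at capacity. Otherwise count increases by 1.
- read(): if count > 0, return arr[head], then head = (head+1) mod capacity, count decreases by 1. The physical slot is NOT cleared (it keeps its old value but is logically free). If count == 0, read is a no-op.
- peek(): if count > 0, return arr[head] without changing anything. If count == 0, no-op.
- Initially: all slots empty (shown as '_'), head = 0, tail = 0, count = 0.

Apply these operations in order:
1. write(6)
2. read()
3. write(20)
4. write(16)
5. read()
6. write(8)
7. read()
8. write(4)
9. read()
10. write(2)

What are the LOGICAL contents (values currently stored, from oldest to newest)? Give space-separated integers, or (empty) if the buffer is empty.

After op 1 (write(6)): arr=[6 _ _] head=0 tail=1 count=1
After op 2 (read()): arr=[6 _ _] head=1 tail=1 count=0
After op 3 (write(20)): arr=[6 20 _] head=1 tail=2 count=1
After op 4 (write(16)): arr=[6 20 16] head=1 tail=0 count=2
After op 5 (read()): arr=[6 20 16] head=2 tail=0 count=1
After op 6 (write(8)): arr=[8 20 16] head=2 tail=1 count=2
After op 7 (read()): arr=[8 20 16] head=0 tail=1 count=1
After op 8 (write(4)): arr=[8 4 16] head=0 tail=2 count=2
After op 9 (read()): arr=[8 4 16] head=1 tail=2 count=1
After op 10 (write(2)): arr=[8 4 2] head=1 tail=0 count=2

Answer: 4 2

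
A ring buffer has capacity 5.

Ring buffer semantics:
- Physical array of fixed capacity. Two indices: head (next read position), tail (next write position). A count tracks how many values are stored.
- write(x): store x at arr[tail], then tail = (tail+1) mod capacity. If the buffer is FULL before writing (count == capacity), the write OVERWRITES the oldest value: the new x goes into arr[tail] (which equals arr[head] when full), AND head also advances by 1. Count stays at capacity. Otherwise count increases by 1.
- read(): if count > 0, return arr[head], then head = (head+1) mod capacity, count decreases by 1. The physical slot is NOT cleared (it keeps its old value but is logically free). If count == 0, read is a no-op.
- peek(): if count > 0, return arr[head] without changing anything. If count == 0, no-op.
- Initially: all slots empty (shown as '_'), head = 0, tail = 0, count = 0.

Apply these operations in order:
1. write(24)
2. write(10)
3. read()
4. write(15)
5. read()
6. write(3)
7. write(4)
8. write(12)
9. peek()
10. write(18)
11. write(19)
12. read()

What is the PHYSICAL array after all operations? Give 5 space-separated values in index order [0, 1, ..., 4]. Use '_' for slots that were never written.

After op 1 (write(24)): arr=[24 _ _ _ _] head=0 tail=1 count=1
After op 2 (write(10)): arr=[24 10 _ _ _] head=0 tail=2 count=2
After op 3 (read()): arr=[24 10 _ _ _] head=1 tail=2 count=1
After op 4 (write(15)): arr=[24 10 15 _ _] head=1 tail=3 count=2
After op 5 (read()): arr=[24 10 15 _ _] head=2 tail=3 count=1
After op 6 (write(3)): arr=[24 10 15 3 _] head=2 tail=4 count=2
After op 7 (write(4)): arr=[24 10 15 3 4] head=2 tail=0 count=3
After op 8 (write(12)): arr=[12 10 15 3 4] head=2 tail=1 count=4
After op 9 (peek()): arr=[12 10 15 3 4] head=2 tail=1 count=4
After op 10 (write(18)): arr=[12 18 15 3 4] head=2 tail=2 count=5
After op 11 (write(19)): arr=[12 18 19 3 4] head=3 tail=3 count=5
After op 12 (read()): arr=[12 18 19 3 4] head=4 tail=3 count=4

Answer: 12 18 19 3 4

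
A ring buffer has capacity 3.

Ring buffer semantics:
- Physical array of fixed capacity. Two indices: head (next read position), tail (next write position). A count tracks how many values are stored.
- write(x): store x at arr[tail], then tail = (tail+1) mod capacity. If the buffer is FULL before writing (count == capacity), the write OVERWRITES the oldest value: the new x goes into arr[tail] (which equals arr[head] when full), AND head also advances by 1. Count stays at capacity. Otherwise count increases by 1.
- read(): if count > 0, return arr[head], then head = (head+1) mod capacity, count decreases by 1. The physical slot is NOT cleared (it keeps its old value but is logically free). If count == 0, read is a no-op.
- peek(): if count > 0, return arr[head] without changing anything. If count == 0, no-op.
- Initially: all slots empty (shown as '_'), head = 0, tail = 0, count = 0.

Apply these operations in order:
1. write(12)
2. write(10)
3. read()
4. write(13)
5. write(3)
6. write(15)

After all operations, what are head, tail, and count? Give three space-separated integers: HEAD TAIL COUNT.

After op 1 (write(12)): arr=[12 _ _] head=0 tail=1 count=1
After op 2 (write(10)): arr=[12 10 _] head=0 tail=2 count=2
After op 3 (read()): arr=[12 10 _] head=1 tail=2 count=1
After op 4 (write(13)): arr=[12 10 13] head=1 tail=0 count=2
After op 5 (write(3)): arr=[3 10 13] head=1 tail=1 count=3
After op 6 (write(15)): arr=[3 15 13] head=2 tail=2 count=3

Answer: 2 2 3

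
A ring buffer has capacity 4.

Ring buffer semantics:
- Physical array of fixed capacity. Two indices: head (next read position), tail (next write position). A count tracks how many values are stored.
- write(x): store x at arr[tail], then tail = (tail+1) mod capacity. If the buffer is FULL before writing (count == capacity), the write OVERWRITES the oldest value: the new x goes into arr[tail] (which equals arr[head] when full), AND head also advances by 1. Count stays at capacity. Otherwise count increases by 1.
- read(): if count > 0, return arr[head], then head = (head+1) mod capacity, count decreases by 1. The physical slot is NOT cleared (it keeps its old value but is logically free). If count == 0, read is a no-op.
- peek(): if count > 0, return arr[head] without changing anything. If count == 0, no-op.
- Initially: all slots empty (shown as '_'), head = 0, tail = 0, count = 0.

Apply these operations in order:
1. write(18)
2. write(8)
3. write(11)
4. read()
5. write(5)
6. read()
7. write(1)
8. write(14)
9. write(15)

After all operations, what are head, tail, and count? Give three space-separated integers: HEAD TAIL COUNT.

Answer: 3 3 4

Derivation:
After op 1 (write(18)): arr=[18 _ _ _] head=0 tail=1 count=1
After op 2 (write(8)): arr=[18 8 _ _] head=0 tail=2 count=2
After op 3 (write(11)): arr=[18 8 11 _] head=0 tail=3 count=3
After op 4 (read()): arr=[18 8 11 _] head=1 tail=3 count=2
After op 5 (write(5)): arr=[18 8 11 5] head=1 tail=0 count=3
After op 6 (read()): arr=[18 8 11 5] head=2 tail=0 count=2
After op 7 (write(1)): arr=[1 8 11 5] head=2 tail=1 count=3
After op 8 (write(14)): arr=[1 14 11 5] head=2 tail=2 count=4
After op 9 (write(15)): arr=[1 14 15 5] head=3 tail=3 count=4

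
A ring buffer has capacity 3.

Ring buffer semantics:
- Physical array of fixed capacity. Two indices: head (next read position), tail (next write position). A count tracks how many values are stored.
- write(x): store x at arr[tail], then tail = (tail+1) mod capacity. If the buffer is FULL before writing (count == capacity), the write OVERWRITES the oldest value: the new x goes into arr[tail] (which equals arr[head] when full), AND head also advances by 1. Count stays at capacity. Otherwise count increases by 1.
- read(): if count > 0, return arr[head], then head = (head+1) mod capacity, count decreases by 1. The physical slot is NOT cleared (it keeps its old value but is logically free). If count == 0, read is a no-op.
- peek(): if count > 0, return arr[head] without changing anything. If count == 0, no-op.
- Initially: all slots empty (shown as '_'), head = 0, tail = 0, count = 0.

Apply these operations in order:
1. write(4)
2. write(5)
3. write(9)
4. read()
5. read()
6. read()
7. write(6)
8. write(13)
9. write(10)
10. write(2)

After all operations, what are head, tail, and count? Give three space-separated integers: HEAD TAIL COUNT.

Answer: 1 1 3

Derivation:
After op 1 (write(4)): arr=[4 _ _] head=0 tail=1 count=1
After op 2 (write(5)): arr=[4 5 _] head=0 tail=2 count=2
After op 3 (write(9)): arr=[4 5 9] head=0 tail=0 count=3
After op 4 (read()): arr=[4 5 9] head=1 tail=0 count=2
After op 5 (read()): arr=[4 5 9] head=2 tail=0 count=1
After op 6 (read()): arr=[4 5 9] head=0 tail=0 count=0
After op 7 (write(6)): arr=[6 5 9] head=0 tail=1 count=1
After op 8 (write(13)): arr=[6 13 9] head=0 tail=2 count=2
After op 9 (write(10)): arr=[6 13 10] head=0 tail=0 count=3
After op 10 (write(2)): arr=[2 13 10] head=1 tail=1 count=3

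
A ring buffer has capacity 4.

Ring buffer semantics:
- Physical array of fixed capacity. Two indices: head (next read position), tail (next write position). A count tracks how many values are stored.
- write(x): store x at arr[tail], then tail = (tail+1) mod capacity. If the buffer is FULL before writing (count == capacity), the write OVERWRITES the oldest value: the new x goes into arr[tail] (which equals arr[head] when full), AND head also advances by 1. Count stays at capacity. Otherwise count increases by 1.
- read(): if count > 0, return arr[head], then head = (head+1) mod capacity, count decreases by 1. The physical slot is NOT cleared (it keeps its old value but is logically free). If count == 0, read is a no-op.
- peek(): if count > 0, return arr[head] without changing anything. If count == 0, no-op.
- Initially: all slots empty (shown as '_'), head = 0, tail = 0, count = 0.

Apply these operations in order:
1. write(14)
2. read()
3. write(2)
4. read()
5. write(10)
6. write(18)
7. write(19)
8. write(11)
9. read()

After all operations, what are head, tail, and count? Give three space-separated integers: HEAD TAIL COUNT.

Answer: 3 2 3

Derivation:
After op 1 (write(14)): arr=[14 _ _ _] head=0 tail=1 count=1
After op 2 (read()): arr=[14 _ _ _] head=1 tail=1 count=0
After op 3 (write(2)): arr=[14 2 _ _] head=1 tail=2 count=1
After op 4 (read()): arr=[14 2 _ _] head=2 tail=2 count=0
After op 5 (write(10)): arr=[14 2 10 _] head=2 tail=3 count=1
After op 6 (write(18)): arr=[14 2 10 18] head=2 tail=0 count=2
After op 7 (write(19)): arr=[19 2 10 18] head=2 tail=1 count=3
After op 8 (write(11)): arr=[19 11 10 18] head=2 tail=2 count=4
After op 9 (read()): arr=[19 11 10 18] head=3 tail=2 count=3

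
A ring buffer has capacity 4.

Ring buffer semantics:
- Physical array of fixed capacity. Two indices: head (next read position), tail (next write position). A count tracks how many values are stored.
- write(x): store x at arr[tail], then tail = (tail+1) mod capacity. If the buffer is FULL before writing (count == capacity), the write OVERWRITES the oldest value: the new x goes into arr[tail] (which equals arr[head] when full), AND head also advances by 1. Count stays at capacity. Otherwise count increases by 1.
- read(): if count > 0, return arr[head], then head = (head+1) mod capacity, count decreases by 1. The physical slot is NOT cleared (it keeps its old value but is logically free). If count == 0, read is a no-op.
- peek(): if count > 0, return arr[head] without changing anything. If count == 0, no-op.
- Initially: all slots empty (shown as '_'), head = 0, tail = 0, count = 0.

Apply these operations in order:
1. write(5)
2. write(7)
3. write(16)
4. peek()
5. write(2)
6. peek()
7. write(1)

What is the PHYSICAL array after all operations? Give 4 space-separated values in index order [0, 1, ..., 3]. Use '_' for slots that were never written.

Answer: 1 7 16 2

Derivation:
After op 1 (write(5)): arr=[5 _ _ _] head=0 tail=1 count=1
After op 2 (write(7)): arr=[5 7 _ _] head=0 tail=2 count=2
After op 3 (write(16)): arr=[5 7 16 _] head=0 tail=3 count=3
After op 4 (peek()): arr=[5 7 16 _] head=0 tail=3 count=3
After op 5 (write(2)): arr=[5 7 16 2] head=0 tail=0 count=4
After op 6 (peek()): arr=[5 7 16 2] head=0 tail=0 count=4
After op 7 (write(1)): arr=[1 7 16 2] head=1 tail=1 count=4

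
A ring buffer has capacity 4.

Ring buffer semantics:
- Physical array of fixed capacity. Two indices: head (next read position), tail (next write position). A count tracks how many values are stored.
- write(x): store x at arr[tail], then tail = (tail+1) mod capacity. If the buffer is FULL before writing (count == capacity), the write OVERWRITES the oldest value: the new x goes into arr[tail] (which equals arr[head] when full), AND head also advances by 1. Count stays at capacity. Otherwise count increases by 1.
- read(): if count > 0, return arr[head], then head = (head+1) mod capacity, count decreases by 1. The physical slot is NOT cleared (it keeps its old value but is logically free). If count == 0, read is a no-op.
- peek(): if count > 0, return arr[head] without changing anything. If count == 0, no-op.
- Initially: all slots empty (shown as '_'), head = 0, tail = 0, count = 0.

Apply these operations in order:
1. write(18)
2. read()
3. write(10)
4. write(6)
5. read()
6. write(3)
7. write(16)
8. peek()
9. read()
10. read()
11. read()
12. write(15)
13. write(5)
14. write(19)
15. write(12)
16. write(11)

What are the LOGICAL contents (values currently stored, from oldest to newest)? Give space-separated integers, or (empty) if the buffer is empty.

After op 1 (write(18)): arr=[18 _ _ _] head=0 tail=1 count=1
After op 2 (read()): arr=[18 _ _ _] head=1 tail=1 count=0
After op 3 (write(10)): arr=[18 10 _ _] head=1 tail=2 count=1
After op 4 (write(6)): arr=[18 10 6 _] head=1 tail=3 count=2
After op 5 (read()): arr=[18 10 6 _] head=2 tail=3 count=1
After op 6 (write(3)): arr=[18 10 6 3] head=2 tail=0 count=2
After op 7 (write(16)): arr=[16 10 6 3] head=2 tail=1 count=3
After op 8 (peek()): arr=[16 10 6 3] head=2 tail=1 count=3
After op 9 (read()): arr=[16 10 6 3] head=3 tail=1 count=2
After op 10 (read()): arr=[16 10 6 3] head=0 tail=1 count=1
After op 11 (read()): arr=[16 10 6 3] head=1 tail=1 count=0
After op 12 (write(15)): arr=[16 15 6 3] head=1 tail=2 count=1
After op 13 (write(5)): arr=[16 15 5 3] head=1 tail=3 count=2
After op 14 (write(19)): arr=[16 15 5 19] head=1 tail=0 count=3
After op 15 (write(12)): arr=[12 15 5 19] head=1 tail=1 count=4
After op 16 (write(11)): arr=[12 11 5 19] head=2 tail=2 count=4

Answer: 5 19 12 11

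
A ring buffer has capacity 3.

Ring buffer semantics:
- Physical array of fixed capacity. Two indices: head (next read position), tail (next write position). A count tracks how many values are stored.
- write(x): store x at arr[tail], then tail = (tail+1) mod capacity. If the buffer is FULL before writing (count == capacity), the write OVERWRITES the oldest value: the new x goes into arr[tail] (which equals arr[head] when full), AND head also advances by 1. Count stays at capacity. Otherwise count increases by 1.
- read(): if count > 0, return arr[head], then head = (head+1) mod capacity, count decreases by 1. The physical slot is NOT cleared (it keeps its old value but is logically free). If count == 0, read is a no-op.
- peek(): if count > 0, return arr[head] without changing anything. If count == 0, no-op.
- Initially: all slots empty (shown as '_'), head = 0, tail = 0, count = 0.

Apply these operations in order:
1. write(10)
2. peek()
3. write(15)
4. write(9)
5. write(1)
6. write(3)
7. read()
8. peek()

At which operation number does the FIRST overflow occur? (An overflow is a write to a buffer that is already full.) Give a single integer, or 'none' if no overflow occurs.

After op 1 (write(10)): arr=[10 _ _] head=0 tail=1 count=1
After op 2 (peek()): arr=[10 _ _] head=0 tail=1 count=1
After op 3 (write(15)): arr=[10 15 _] head=0 tail=2 count=2
After op 4 (write(9)): arr=[10 15 9] head=0 tail=0 count=3
After op 5 (write(1)): arr=[1 15 9] head=1 tail=1 count=3
After op 6 (write(3)): arr=[1 3 9] head=2 tail=2 count=3
After op 7 (read()): arr=[1 3 9] head=0 tail=2 count=2
After op 8 (peek()): arr=[1 3 9] head=0 tail=2 count=2

Answer: 5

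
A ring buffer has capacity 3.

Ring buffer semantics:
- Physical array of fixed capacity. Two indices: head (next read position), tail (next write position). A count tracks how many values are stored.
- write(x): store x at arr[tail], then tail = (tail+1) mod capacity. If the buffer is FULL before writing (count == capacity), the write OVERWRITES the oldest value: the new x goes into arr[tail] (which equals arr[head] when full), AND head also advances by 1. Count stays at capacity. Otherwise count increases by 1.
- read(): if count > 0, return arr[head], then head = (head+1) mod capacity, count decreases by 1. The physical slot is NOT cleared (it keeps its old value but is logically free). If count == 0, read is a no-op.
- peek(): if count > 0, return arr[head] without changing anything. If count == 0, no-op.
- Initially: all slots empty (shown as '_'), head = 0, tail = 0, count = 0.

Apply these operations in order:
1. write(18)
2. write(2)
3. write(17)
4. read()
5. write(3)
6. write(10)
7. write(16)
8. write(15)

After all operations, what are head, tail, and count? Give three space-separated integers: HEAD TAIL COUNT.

After op 1 (write(18)): arr=[18 _ _] head=0 tail=1 count=1
After op 2 (write(2)): arr=[18 2 _] head=0 tail=2 count=2
After op 3 (write(17)): arr=[18 2 17] head=0 tail=0 count=3
After op 4 (read()): arr=[18 2 17] head=1 tail=0 count=2
After op 5 (write(3)): arr=[3 2 17] head=1 tail=1 count=3
After op 6 (write(10)): arr=[3 10 17] head=2 tail=2 count=3
After op 7 (write(16)): arr=[3 10 16] head=0 tail=0 count=3
After op 8 (write(15)): arr=[15 10 16] head=1 tail=1 count=3

Answer: 1 1 3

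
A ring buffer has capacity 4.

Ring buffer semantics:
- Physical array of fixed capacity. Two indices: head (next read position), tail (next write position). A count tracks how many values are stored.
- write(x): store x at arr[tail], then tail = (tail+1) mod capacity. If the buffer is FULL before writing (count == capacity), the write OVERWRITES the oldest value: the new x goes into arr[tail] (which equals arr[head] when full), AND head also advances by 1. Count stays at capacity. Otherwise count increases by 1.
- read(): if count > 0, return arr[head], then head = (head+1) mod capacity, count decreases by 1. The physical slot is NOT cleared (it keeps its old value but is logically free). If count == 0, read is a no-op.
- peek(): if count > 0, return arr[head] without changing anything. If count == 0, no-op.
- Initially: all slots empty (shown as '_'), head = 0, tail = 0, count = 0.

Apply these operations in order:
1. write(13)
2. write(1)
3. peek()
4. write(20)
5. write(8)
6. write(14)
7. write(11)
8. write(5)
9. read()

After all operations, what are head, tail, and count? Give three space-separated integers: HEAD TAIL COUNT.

Answer: 0 3 3

Derivation:
After op 1 (write(13)): arr=[13 _ _ _] head=0 tail=1 count=1
After op 2 (write(1)): arr=[13 1 _ _] head=0 tail=2 count=2
After op 3 (peek()): arr=[13 1 _ _] head=0 tail=2 count=2
After op 4 (write(20)): arr=[13 1 20 _] head=0 tail=3 count=3
After op 5 (write(8)): arr=[13 1 20 8] head=0 tail=0 count=4
After op 6 (write(14)): arr=[14 1 20 8] head=1 tail=1 count=4
After op 7 (write(11)): arr=[14 11 20 8] head=2 tail=2 count=4
After op 8 (write(5)): arr=[14 11 5 8] head=3 tail=3 count=4
After op 9 (read()): arr=[14 11 5 8] head=0 tail=3 count=3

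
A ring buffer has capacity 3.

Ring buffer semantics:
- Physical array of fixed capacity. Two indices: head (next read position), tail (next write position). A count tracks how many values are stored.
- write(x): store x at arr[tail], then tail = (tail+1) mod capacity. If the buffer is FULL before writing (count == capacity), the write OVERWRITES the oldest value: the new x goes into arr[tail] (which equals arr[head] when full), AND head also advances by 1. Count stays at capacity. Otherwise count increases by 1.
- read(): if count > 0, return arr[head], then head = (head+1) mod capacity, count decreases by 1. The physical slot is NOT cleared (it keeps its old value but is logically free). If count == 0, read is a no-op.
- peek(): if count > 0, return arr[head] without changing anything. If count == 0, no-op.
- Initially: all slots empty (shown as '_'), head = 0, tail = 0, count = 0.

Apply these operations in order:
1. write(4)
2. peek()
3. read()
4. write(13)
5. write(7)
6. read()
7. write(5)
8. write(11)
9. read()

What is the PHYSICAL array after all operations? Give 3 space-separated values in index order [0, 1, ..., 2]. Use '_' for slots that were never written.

After op 1 (write(4)): arr=[4 _ _] head=0 tail=1 count=1
After op 2 (peek()): arr=[4 _ _] head=0 tail=1 count=1
After op 3 (read()): arr=[4 _ _] head=1 tail=1 count=0
After op 4 (write(13)): arr=[4 13 _] head=1 tail=2 count=1
After op 5 (write(7)): arr=[4 13 7] head=1 tail=0 count=2
After op 6 (read()): arr=[4 13 7] head=2 tail=0 count=1
After op 7 (write(5)): arr=[5 13 7] head=2 tail=1 count=2
After op 8 (write(11)): arr=[5 11 7] head=2 tail=2 count=3
After op 9 (read()): arr=[5 11 7] head=0 tail=2 count=2

Answer: 5 11 7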